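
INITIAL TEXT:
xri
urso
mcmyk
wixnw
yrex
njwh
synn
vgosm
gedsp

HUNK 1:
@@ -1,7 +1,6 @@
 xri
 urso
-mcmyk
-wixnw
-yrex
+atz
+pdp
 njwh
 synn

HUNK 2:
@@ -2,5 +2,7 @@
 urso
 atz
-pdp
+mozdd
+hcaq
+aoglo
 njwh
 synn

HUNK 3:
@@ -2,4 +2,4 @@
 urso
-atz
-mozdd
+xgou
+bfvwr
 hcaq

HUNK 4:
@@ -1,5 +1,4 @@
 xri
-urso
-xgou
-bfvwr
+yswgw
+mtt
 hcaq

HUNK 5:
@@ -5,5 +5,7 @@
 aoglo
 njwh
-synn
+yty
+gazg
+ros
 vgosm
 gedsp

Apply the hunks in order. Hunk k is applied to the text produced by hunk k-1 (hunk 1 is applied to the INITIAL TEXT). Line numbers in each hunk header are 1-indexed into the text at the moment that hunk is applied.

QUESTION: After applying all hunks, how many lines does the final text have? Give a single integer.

Hunk 1: at line 1 remove [mcmyk,wixnw,yrex] add [atz,pdp] -> 8 lines: xri urso atz pdp njwh synn vgosm gedsp
Hunk 2: at line 2 remove [pdp] add [mozdd,hcaq,aoglo] -> 10 lines: xri urso atz mozdd hcaq aoglo njwh synn vgosm gedsp
Hunk 3: at line 2 remove [atz,mozdd] add [xgou,bfvwr] -> 10 lines: xri urso xgou bfvwr hcaq aoglo njwh synn vgosm gedsp
Hunk 4: at line 1 remove [urso,xgou,bfvwr] add [yswgw,mtt] -> 9 lines: xri yswgw mtt hcaq aoglo njwh synn vgosm gedsp
Hunk 5: at line 5 remove [synn] add [yty,gazg,ros] -> 11 lines: xri yswgw mtt hcaq aoglo njwh yty gazg ros vgosm gedsp
Final line count: 11

Answer: 11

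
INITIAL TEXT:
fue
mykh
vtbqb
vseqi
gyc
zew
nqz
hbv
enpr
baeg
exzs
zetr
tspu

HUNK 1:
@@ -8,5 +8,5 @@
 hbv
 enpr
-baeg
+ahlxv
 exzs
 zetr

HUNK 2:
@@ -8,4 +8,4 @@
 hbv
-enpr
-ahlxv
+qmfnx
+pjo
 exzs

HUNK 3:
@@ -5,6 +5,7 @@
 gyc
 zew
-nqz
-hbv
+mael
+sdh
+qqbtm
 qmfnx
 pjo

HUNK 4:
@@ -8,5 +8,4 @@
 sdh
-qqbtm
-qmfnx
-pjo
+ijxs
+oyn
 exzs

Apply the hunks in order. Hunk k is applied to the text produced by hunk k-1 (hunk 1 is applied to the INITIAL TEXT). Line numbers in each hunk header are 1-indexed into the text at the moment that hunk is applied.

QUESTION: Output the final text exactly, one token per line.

Hunk 1: at line 8 remove [baeg] add [ahlxv] -> 13 lines: fue mykh vtbqb vseqi gyc zew nqz hbv enpr ahlxv exzs zetr tspu
Hunk 2: at line 8 remove [enpr,ahlxv] add [qmfnx,pjo] -> 13 lines: fue mykh vtbqb vseqi gyc zew nqz hbv qmfnx pjo exzs zetr tspu
Hunk 3: at line 5 remove [nqz,hbv] add [mael,sdh,qqbtm] -> 14 lines: fue mykh vtbqb vseqi gyc zew mael sdh qqbtm qmfnx pjo exzs zetr tspu
Hunk 4: at line 8 remove [qqbtm,qmfnx,pjo] add [ijxs,oyn] -> 13 lines: fue mykh vtbqb vseqi gyc zew mael sdh ijxs oyn exzs zetr tspu

Answer: fue
mykh
vtbqb
vseqi
gyc
zew
mael
sdh
ijxs
oyn
exzs
zetr
tspu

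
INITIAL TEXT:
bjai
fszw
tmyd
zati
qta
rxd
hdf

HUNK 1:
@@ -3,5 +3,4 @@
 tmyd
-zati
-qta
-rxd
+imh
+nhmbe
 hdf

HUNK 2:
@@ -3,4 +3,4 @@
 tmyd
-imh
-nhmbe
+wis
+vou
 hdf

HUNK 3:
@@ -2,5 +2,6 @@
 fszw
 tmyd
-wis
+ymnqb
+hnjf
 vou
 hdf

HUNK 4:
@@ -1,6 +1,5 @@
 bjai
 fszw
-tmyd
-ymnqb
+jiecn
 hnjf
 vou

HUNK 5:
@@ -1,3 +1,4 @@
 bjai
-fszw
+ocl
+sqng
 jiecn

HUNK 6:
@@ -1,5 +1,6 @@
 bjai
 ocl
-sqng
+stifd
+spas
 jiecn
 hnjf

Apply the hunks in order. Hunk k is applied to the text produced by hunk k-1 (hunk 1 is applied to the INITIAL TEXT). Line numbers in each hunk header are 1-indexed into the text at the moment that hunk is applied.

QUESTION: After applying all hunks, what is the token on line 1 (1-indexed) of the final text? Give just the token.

Hunk 1: at line 3 remove [zati,qta,rxd] add [imh,nhmbe] -> 6 lines: bjai fszw tmyd imh nhmbe hdf
Hunk 2: at line 3 remove [imh,nhmbe] add [wis,vou] -> 6 lines: bjai fszw tmyd wis vou hdf
Hunk 3: at line 2 remove [wis] add [ymnqb,hnjf] -> 7 lines: bjai fszw tmyd ymnqb hnjf vou hdf
Hunk 4: at line 1 remove [tmyd,ymnqb] add [jiecn] -> 6 lines: bjai fszw jiecn hnjf vou hdf
Hunk 5: at line 1 remove [fszw] add [ocl,sqng] -> 7 lines: bjai ocl sqng jiecn hnjf vou hdf
Hunk 6: at line 1 remove [sqng] add [stifd,spas] -> 8 lines: bjai ocl stifd spas jiecn hnjf vou hdf
Final line 1: bjai

Answer: bjai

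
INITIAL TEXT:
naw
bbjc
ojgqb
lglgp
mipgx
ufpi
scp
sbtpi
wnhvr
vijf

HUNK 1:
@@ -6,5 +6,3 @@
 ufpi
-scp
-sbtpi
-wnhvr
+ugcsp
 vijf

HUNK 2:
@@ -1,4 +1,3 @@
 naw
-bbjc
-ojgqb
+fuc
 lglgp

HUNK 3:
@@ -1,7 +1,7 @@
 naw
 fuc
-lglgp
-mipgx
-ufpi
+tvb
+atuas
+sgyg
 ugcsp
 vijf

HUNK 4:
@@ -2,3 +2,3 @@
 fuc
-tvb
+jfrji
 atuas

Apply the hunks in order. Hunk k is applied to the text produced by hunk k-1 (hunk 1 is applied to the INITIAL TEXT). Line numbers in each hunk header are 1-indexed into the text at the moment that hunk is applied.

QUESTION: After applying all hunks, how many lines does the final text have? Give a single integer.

Answer: 7

Derivation:
Hunk 1: at line 6 remove [scp,sbtpi,wnhvr] add [ugcsp] -> 8 lines: naw bbjc ojgqb lglgp mipgx ufpi ugcsp vijf
Hunk 2: at line 1 remove [bbjc,ojgqb] add [fuc] -> 7 lines: naw fuc lglgp mipgx ufpi ugcsp vijf
Hunk 3: at line 1 remove [lglgp,mipgx,ufpi] add [tvb,atuas,sgyg] -> 7 lines: naw fuc tvb atuas sgyg ugcsp vijf
Hunk 4: at line 2 remove [tvb] add [jfrji] -> 7 lines: naw fuc jfrji atuas sgyg ugcsp vijf
Final line count: 7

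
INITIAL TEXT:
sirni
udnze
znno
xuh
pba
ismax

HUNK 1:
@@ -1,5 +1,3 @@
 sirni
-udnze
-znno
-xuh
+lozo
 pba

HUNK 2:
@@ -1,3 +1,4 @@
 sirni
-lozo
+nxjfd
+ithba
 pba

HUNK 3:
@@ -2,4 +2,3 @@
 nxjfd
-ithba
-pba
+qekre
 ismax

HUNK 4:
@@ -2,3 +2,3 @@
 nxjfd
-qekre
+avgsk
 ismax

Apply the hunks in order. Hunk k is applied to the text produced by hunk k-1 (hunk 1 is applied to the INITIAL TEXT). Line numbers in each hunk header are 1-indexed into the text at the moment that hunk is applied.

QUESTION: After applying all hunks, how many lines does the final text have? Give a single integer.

Hunk 1: at line 1 remove [udnze,znno,xuh] add [lozo] -> 4 lines: sirni lozo pba ismax
Hunk 2: at line 1 remove [lozo] add [nxjfd,ithba] -> 5 lines: sirni nxjfd ithba pba ismax
Hunk 3: at line 2 remove [ithba,pba] add [qekre] -> 4 lines: sirni nxjfd qekre ismax
Hunk 4: at line 2 remove [qekre] add [avgsk] -> 4 lines: sirni nxjfd avgsk ismax
Final line count: 4

Answer: 4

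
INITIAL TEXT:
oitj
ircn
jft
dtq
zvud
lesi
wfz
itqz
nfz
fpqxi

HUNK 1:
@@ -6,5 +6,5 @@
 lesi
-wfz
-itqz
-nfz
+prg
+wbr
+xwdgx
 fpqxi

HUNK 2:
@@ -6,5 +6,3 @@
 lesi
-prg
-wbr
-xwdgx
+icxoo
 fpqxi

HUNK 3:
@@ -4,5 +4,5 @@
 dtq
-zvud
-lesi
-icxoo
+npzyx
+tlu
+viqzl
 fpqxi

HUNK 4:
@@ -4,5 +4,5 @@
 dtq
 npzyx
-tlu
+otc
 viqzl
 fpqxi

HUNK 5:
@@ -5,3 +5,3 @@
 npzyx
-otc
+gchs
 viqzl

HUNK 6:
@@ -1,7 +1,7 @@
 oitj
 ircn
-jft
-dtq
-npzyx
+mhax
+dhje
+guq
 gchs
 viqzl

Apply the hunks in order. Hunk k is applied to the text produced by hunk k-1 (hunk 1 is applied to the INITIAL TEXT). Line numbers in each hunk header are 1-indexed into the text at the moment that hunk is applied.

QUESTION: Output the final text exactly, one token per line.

Answer: oitj
ircn
mhax
dhje
guq
gchs
viqzl
fpqxi

Derivation:
Hunk 1: at line 6 remove [wfz,itqz,nfz] add [prg,wbr,xwdgx] -> 10 lines: oitj ircn jft dtq zvud lesi prg wbr xwdgx fpqxi
Hunk 2: at line 6 remove [prg,wbr,xwdgx] add [icxoo] -> 8 lines: oitj ircn jft dtq zvud lesi icxoo fpqxi
Hunk 3: at line 4 remove [zvud,lesi,icxoo] add [npzyx,tlu,viqzl] -> 8 lines: oitj ircn jft dtq npzyx tlu viqzl fpqxi
Hunk 4: at line 4 remove [tlu] add [otc] -> 8 lines: oitj ircn jft dtq npzyx otc viqzl fpqxi
Hunk 5: at line 5 remove [otc] add [gchs] -> 8 lines: oitj ircn jft dtq npzyx gchs viqzl fpqxi
Hunk 6: at line 1 remove [jft,dtq,npzyx] add [mhax,dhje,guq] -> 8 lines: oitj ircn mhax dhje guq gchs viqzl fpqxi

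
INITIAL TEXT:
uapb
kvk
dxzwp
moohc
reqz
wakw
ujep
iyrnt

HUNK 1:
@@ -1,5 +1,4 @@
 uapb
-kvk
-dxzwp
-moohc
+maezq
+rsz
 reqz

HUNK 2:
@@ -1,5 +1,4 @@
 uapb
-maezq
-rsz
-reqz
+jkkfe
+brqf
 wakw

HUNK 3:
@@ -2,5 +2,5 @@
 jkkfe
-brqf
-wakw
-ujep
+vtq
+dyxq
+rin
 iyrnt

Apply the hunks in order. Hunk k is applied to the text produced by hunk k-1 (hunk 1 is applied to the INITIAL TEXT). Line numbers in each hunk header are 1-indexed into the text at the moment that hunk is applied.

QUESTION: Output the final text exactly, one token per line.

Answer: uapb
jkkfe
vtq
dyxq
rin
iyrnt

Derivation:
Hunk 1: at line 1 remove [kvk,dxzwp,moohc] add [maezq,rsz] -> 7 lines: uapb maezq rsz reqz wakw ujep iyrnt
Hunk 2: at line 1 remove [maezq,rsz,reqz] add [jkkfe,brqf] -> 6 lines: uapb jkkfe brqf wakw ujep iyrnt
Hunk 3: at line 2 remove [brqf,wakw,ujep] add [vtq,dyxq,rin] -> 6 lines: uapb jkkfe vtq dyxq rin iyrnt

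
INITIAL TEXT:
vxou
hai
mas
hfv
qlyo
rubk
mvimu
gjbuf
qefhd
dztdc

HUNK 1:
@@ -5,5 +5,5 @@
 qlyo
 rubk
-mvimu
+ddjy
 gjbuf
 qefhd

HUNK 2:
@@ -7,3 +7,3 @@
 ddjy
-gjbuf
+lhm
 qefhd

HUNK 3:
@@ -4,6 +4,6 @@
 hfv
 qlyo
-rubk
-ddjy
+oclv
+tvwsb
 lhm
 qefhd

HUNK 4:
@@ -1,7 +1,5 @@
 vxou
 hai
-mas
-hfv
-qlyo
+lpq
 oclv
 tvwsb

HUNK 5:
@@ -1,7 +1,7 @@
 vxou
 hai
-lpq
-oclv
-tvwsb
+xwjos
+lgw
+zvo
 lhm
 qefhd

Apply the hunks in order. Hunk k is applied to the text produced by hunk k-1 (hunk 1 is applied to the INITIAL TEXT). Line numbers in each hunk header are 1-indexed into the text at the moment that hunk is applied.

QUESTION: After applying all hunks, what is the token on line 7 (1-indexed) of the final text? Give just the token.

Hunk 1: at line 5 remove [mvimu] add [ddjy] -> 10 lines: vxou hai mas hfv qlyo rubk ddjy gjbuf qefhd dztdc
Hunk 2: at line 7 remove [gjbuf] add [lhm] -> 10 lines: vxou hai mas hfv qlyo rubk ddjy lhm qefhd dztdc
Hunk 3: at line 4 remove [rubk,ddjy] add [oclv,tvwsb] -> 10 lines: vxou hai mas hfv qlyo oclv tvwsb lhm qefhd dztdc
Hunk 4: at line 1 remove [mas,hfv,qlyo] add [lpq] -> 8 lines: vxou hai lpq oclv tvwsb lhm qefhd dztdc
Hunk 5: at line 1 remove [lpq,oclv,tvwsb] add [xwjos,lgw,zvo] -> 8 lines: vxou hai xwjos lgw zvo lhm qefhd dztdc
Final line 7: qefhd

Answer: qefhd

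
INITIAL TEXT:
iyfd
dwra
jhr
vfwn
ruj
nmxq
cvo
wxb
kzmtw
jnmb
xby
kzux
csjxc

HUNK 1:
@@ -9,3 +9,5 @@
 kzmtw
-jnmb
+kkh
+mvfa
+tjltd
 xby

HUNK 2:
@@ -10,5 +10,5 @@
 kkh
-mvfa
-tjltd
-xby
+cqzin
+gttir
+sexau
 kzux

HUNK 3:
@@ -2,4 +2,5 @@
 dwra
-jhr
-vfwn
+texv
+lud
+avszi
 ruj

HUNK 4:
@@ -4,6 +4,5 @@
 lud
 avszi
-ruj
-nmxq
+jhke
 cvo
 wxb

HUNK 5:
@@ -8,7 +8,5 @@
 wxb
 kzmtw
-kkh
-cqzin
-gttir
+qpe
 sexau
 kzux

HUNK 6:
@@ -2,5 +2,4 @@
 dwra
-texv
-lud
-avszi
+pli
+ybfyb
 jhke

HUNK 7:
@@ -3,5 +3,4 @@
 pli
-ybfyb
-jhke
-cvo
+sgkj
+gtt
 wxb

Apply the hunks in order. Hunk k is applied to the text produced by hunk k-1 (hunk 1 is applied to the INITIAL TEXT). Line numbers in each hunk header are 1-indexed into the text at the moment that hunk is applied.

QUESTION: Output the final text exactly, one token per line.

Hunk 1: at line 9 remove [jnmb] add [kkh,mvfa,tjltd] -> 15 lines: iyfd dwra jhr vfwn ruj nmxq cvo wxb kzmtw kkh mvfa tjltd xby kzux csjxc
Hunk 2: at line 10 remove [mvfa,tjltd,xby] add [cqzin,gttir,sexau] -> 15 lines: iyfd dwra jhr vfwn ruj nmxq cvo wxb kzmtw kkh cqzin gttir sexau kzux csjxc
Hunk 3: at line 2 remove [jhr,vfwn] add [texv,lud,avszi] -> 16 lines: iyfd dwra texv lud avszi ruj nmxq cvo wxb kzmtw kkh cqzin gttir sexau kzux csjxc
Hunk 4: at line 4 remove [ruj,nmxq] add [jhke] -> 15 lines: iyfd dwra texv lud avszi jhke cvo wxb kzmtw kkh cqzin gttir sexau kzux csjxc
Hunk 5: at line 8 remove [kkh,cqzin,gttir] add [qpe] -> 13 lines: iyfd dwra texv lud avszi jhke cvo wxb kzmtw qpe sexau kzux csjxc
Hunk 6: at line 2 remove [texv,lud,avszi] add [pli,ybfyb] -> 12 lines: iyfd dwra pli ybfyb jhke cvo wxb kzmtw qpe sexau kzux csjxc
Hunk 7: at line 3 remove [ybfyb,jhke,cvo] add [sgkj,gtt] -> 11 lines: iyfd dwra pli sgkj gtt wxb kzmtw qpe sexau kzux csjxc

Answer: iyfd
dwra
pli
sgkj
gtt
wxb
kzmtw
qpe
sexau
kzux
csjxc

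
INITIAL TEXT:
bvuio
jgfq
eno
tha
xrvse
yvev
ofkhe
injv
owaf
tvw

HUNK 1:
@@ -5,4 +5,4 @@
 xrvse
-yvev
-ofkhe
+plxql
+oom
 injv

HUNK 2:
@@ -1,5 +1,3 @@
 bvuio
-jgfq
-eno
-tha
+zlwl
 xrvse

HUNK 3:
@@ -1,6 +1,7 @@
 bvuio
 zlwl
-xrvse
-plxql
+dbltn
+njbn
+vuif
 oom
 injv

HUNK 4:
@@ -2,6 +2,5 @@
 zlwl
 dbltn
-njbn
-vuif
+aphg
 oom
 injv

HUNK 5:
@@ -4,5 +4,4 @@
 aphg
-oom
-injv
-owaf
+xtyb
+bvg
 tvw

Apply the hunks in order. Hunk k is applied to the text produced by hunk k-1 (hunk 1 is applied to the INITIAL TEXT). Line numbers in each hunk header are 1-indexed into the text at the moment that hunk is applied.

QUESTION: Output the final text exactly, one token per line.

Hunk 1: at line 5 remove [yvev,ofkhe] add [plxql,oom] -> 10 lines: bvuio jgfq eno tha xrvse plxql oom injv owaf tvw
Hunk 2: at line 1 remove [jgfq,eno,tha] add [zlwl] -> 8 lines: bvuio zlwl xrvse plxql oom injv owaf tvw
Hunk 3: at line 1 remove [xrvse,plxql] add [dbltn,njbn,vuif] -> 9 lines: bvuio zlwl dbltn njbn vuif oom injv owaf tvw
Hunk 4: at line 2 remove [njbn,vuif] add [aphg] -> 8 lines: bvuio zlwl dbltn aphg oom injv owaf tvw
Hunk 5: at line 4 remove [oom,injv,owaf] add [xtyb,bvg] -> 7 lines: bvuio zlwl dbltn aphg xtyb bvg tvw

Answer: bvuio
zlwl
dbltn
aphg
xtyb
bvg
tvw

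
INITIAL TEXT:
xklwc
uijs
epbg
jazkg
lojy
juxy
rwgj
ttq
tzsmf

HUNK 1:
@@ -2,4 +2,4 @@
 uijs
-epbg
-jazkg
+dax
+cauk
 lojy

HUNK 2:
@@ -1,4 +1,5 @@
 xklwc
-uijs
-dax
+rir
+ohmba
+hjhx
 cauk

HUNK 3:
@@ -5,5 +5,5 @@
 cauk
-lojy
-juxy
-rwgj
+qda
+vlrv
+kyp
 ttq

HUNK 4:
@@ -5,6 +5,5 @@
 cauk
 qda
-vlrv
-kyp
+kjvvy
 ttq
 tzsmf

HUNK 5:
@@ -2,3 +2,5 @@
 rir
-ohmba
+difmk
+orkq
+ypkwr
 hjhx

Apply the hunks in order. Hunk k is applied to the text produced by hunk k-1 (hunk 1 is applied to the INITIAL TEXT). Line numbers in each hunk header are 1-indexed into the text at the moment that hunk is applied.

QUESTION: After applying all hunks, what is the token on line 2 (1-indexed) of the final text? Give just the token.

Answer: rir

Derivation:
Hunk 1: at line 2 remove [epbg,jazkg] add [dax,cauk] -> 9 lines: xklwc uijs dax cauk lojy juxy rwgj ttq tzsmf
Hunk 2: at line 1 remove [uijs,dax] add [rir,ohmba,hjhx] -> 10 lines: xklwc rir ohmba hjhx cauk lojy juxy rwgj ttq tzsmf
Hunk 3: at line 5 remove [lojy,juxy,rwgj] add [qda,vlrv,kyp] -> 10 lines: xklwc rir ohmba hjhx cauk qda vlrv kyp ttq tzsmf
Hunk 4: at line 5 remove [vlrv,kyp] add [kjvvy] -> 9 lines: xklwc rir ohmba hjhx cauk qda kjvvy ttq tzsmf
Hunk 5: at line 2 remove [ohmba] add [difmk,orkq,ypkwr] -> 11 lines: xklwc rir difmk orkq ypkwr hjhx cauk qda kjvvy ttq tzsmf
Final line 2: rir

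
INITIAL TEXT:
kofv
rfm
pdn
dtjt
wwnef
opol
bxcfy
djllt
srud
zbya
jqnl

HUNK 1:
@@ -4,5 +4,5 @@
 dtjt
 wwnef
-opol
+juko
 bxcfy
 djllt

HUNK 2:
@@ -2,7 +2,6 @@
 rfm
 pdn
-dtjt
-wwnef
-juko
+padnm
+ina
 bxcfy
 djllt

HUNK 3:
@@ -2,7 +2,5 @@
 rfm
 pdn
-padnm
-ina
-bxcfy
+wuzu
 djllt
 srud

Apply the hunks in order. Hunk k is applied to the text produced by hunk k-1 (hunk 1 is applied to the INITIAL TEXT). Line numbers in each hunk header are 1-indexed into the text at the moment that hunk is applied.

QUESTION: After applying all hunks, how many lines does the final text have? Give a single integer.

Answer: 8

Derivation:
Hunk 1: at line 4 remove [opol] add [juko] -> 11 lines: kofv rfm pdn dtjt wwnef juko bxcfy djllt srud zbya jqnl
Hunk 2: at line 2 remove [dtjt,wwnef,juko] add [padnm,ina] -> 10 lines: kofv rfm pdn padnm ina bxcfy djllt srud zbya jqnl
Hunk 3: at line 2 remove [padnm,ina,bxcfy] add [wuzu] -> 8 lines: kofv rfm pdn wuzu djllt srud zbya jqnl
Final line count: 8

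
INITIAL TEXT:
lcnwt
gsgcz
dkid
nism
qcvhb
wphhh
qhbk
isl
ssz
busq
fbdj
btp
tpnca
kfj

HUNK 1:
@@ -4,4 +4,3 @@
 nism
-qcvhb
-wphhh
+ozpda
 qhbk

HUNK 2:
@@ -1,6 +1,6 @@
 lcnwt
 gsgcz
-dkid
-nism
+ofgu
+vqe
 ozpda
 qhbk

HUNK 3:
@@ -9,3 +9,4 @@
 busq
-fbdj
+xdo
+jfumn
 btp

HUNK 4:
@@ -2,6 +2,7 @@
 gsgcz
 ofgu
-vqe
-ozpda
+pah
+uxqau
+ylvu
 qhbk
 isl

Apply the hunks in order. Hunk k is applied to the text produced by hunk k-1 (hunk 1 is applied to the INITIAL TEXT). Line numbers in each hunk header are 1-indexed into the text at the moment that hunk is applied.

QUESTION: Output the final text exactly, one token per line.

Hunk 1: at line 4 remove [qcvhb,wphhh] add [ozpda] -> 13 lines: lcnwt gsgcz dkid nism ozpda qhbk isl ssz busq fbdj btp tpnca kfj
Hunk 2: at line 1 remove [dkid,nism] add [ofgu,vqe] -> 13 lines: lcnwt gsgcz ofgu vqe ozpda qhbk isl ssz busq fbdj btp tpnca kfj
Hunk 3: at line 9 remove [fbdj] add [xdo,jfumn] -> 14 lines: lcnwt gsgcz ofgu vqe ozpda qhbk isl ssz busq xdo jfumn btp tpnca kfj
Hunk 4: at line 2 remove [vqe,ozpda] add [pah,uxqau,ylvu] -> 15 lines: lcnwt gsgcz ofgu pah uxqau ylvu qhbk isl ssz busq xdo jfumn btp tpnca kfj

Answer: lcnwt
gsgcz
ofgu
pah
uxqau
ylvu
qhbk
isl
ssz
busq
xdo
jfumn
btp
tpnca
kfj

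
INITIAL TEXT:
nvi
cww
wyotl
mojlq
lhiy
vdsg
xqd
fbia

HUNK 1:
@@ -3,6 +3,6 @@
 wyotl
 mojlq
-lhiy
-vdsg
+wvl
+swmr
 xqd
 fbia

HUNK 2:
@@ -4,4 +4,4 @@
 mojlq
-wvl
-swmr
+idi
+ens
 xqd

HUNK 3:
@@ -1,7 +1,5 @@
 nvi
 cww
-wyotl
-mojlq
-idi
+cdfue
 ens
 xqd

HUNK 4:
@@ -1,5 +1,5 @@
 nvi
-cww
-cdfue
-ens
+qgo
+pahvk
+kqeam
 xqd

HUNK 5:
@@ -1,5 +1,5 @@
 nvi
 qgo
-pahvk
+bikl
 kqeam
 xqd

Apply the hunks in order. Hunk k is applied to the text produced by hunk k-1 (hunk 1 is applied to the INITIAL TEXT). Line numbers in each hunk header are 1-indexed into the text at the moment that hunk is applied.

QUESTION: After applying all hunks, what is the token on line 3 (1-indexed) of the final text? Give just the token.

Answer: bikl

Derivation:
Hunk 1: at line 3 remove [lhiy,vdsg] add [wvl,swmr] -> 8 lines: nvi cww wyotl mojlq wvl swmr xqd fbia
Hunk 2: at line 4 remove [wvl,swmr] add [idi,ens] -> 8 lines: nvi cww wyotl mojlq idi ens xqd fbia
Hunk 3: at line 1 remove [wyotl,mojlq,idi] add [cdfue] -> 6 lines: nvi cww cdfue ens xqd fbia
Hunk 4: at line 1 remove [cww,cdfue,ens] add [qgo,pahvk,kqeam] -> 6 lines: nvi qgo pahvk kqeam xqd fbia
Hunk 5: at line 1 remove [pahvk] add [bikl] -> 6 lines: nvi qgo bikl kqeam xqd fbia
Final line 3: bikl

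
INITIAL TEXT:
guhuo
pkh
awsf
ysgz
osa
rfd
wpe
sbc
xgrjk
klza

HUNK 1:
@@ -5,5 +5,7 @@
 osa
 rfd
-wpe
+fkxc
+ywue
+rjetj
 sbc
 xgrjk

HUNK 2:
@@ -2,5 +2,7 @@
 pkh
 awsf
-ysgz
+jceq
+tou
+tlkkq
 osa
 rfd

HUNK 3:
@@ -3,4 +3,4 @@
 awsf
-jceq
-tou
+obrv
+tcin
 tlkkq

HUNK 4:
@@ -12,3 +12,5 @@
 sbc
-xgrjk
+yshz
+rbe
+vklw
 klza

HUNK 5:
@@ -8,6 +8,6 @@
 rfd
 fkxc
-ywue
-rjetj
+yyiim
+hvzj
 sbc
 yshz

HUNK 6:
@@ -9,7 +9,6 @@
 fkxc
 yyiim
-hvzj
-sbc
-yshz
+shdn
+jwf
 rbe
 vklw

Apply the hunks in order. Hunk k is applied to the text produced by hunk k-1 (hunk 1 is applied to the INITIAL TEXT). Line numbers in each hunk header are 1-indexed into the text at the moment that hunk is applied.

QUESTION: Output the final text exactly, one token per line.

Hunk 1: at line 5 remove [wpe] add [fkxc,ywue,rjetj] -> 12 lines: guhuo pkh awsf ysgz osa rfd fkxc ywue rjetj sbc xgrjk klza
Hunk 2: at line 2 remove [ysgz] add [jceq,tou,tlkkq] -> 14 lines: guhuo pkh awsf jceq tou tlkkq osa rfd fkxc ywue rjetj sbc xgrjk klza
Hunk 3: at line 3 remove [jceq,tou] add [obrv,tcin] -> 14 lines: guhuo pkh awsf obrv tcin tlkkq osa rfd fkxc ywue rjetj sbc xgrjk klza
Hunk 4: at line 12 remove [xgrjk] add [yshz,rbe,vklw] -> 16 lines: guhuo pkh awsf obrv tcin tlkkq osa rfd fkxc ywue rjetj sbc yshz rbe vklw klza
Hunk 5: at line 8 remove [ywue,rjetj] add [yyiim,hvzj] -> 16 lines: guhuo pkh awsf obrv tcin tlkkq osa rfd fkxc yyiim hvzj sbc yshz rbe vklw klza
Hunk 6: at line 9 remove [hvzj,sbc,yshz] add [shdn,jwf] -> 15 lines: guhuo pkh awsf obrv tcin tlkkq osa rfd fkxc yyiim shdn jwf rbe vklw klza

Answer: guhuo
pkh
awsf
obrv
tcin
tlkkq
osa
rfd
fkxc
yyiim
shdn
jwf
rbe
vklw
klza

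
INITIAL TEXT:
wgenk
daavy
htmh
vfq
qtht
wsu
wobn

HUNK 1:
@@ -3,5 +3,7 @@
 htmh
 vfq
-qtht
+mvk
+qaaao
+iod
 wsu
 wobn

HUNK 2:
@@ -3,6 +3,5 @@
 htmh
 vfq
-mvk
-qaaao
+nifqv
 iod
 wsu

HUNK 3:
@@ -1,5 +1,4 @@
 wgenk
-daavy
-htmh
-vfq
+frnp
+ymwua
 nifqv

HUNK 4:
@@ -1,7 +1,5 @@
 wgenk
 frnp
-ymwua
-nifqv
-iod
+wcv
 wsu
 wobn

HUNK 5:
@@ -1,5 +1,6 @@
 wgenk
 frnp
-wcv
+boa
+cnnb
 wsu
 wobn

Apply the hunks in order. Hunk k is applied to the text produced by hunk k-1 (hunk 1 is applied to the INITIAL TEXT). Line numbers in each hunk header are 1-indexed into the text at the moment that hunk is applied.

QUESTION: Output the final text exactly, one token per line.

Hunk 1: at line 3 remove [qtht] add [mvk,qaaao,iod] -> 9 lines: wgenk daavy htmh vfq mvk qaaao iod wsu wobn
Hunk 2: at line 3 remove [mvk,qaaao] add [nifqv] -> 8 lines: wgenk daavy htmh vfq nifqv iod wsu wobn
Hunk 3: at line 1 remove [daavy,htmh,vfq] add [frnp,ymwua] -> 7 lines: wgenk frnp ymwua nifqv iod wsu wobn
Hunk 4: at line 1 remove [ymwua,nifqv,iod] add [wcv] -> 5 lines: wgenk frnp wcv wsu wobn
Hunk 5: at line 1 remove [wcv] add [boa,cnnb] -> 6 lines: wgenk frnp boa cnnb wsu wobn

Answer: wgenk
frnp
boa
cnnb
wsu
wobn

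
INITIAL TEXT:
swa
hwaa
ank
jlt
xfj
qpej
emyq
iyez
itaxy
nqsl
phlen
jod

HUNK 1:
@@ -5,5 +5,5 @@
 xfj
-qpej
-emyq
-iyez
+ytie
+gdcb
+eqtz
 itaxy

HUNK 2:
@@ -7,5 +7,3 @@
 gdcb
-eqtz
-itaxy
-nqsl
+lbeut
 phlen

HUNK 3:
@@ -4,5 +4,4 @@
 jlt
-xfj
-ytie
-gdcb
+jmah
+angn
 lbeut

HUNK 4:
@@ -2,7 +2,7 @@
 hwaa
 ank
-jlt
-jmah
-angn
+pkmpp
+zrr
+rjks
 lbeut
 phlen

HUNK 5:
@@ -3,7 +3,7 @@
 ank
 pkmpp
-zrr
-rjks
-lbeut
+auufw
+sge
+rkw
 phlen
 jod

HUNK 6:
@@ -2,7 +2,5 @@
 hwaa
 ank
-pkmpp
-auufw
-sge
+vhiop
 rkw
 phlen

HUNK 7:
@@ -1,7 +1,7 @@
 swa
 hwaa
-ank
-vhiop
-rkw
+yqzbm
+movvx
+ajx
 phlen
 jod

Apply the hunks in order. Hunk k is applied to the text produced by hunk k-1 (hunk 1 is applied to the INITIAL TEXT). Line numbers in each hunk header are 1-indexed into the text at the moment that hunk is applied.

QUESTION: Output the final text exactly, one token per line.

Answer: swa
hwaa
yqzbm
movvx
ajx
phlen
jod

Derivation:
Hunk 1: at line 5 remove [qpej,emyq,iyez] add [ytie,gdcb,eqtz] -> 12 lines: swa hwaa ank jlt xfj ytie gdcb eqtz itaxy nqsl phlen jod
Hunk 2: at line 7 remove [eqtz,itaxy,nqsl] add [lbeut] -> 10 lines: swa hwaa ank jlt xfj ytie gdcb lbeut phlen jod
Hunk 3: at line 4 remove [xfj,ytie,gdcb] add [jmah,angn] -> 9 lines: swa hwaa ank jlt jmah angn lbeut phlen jod
Hunk 4: at line 2 remove [jlt,jmah,angn] add [pkmpp,zrr,rjks] -> 9 lines: swa hwaa ank pkmpp zrr rjks lbeut phlen jod
Hunk 5: at line 3 remove [zrr,rjks,lbeut] add [auufw,sge,rkw] -> 9 lines: swa hwaa ank pkmpp auufw sge rkw phlen jod
Hunk 6: at line 2 remove [pkmpp,auufw,sge] add [vhiop] -> 7 lines: swa hwaa ank vhiop rkw phlen jod
Hunk 7: at line 1 remove [ank,vhiop,rkw] add [yqzbm,movvx,ajx] -> 7 lines: swa hwaa yqzbm movvx ajx phlen jod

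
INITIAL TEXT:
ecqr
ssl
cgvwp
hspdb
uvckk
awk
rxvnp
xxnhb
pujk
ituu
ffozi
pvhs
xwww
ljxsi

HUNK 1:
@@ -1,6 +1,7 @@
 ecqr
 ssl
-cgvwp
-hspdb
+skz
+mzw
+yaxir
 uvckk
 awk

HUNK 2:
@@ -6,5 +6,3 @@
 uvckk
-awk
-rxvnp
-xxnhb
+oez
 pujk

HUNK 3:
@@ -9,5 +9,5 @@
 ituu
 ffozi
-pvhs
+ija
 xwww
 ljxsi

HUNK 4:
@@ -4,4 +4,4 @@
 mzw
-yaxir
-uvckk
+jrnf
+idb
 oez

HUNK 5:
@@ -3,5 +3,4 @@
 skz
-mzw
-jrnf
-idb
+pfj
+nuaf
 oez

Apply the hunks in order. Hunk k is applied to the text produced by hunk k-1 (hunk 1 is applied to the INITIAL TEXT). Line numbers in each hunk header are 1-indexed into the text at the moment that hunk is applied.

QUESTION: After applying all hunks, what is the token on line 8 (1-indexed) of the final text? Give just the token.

Answer: ituu

Derivation:
Hunk 1: at line 1 remove [cgvwp,hspdb] add [skz,mzw,yaxir] -> 15 lines: ecqr ssl skz mzw yaxir uvckk awk rxvnp xxnhb pujk ituu ffozi pvhs xwww ljxsi
Hunk 2: at line 6 remove [awk,rxvnp,xxnhb] add [oez] -> 13 lines: ecqr ssl skz mzw yaxir uvckk oez pujk ituu ffozi pvhs xwww ljxsi
Hunk 3: at line 9 remove [pvhs] add [ija] -> 13 lines: ecqr ssl skz mzw yaxir uvckk oez pujk ituu ffozi ija xwww ljxsi
Hunk 4: at line 4 remove [yaxir,uvckk] add [jrnf,idb] -> 13 lines: ecqr ssl skz mzw jrnf idb oez pujk ituu ffozi ija xwww ljxsi
Hunk 5: at line 3 remove [mzw,jrnf,idb] add [pfj,nuaf] -> 12 lines: ecqr ssl skz pfj nuaf oez pujk ituu ffozi ija xwww ljxsi
Final line 8: ituu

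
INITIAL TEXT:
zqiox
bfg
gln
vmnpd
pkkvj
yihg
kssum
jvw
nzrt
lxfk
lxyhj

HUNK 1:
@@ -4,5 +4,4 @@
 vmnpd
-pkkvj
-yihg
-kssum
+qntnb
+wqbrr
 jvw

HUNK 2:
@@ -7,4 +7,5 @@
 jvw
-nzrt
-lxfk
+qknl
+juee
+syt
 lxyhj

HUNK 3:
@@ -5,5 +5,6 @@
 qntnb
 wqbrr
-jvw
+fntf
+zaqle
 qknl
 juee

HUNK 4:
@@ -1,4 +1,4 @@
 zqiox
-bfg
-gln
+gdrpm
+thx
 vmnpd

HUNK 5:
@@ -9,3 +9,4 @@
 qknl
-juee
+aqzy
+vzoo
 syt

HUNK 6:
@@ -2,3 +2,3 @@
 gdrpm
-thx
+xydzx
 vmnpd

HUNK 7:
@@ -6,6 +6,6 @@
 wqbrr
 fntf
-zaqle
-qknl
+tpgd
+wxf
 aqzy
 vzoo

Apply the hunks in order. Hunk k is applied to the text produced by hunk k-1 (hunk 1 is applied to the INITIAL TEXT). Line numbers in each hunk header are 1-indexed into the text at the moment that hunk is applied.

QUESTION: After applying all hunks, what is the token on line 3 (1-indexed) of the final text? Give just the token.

Answer: xydzx

Derivation:
Hunk 1: at line 4 remove [pkkvj,yihg,kssum] add [qntnb,wqbrr] -> 10 lines: zqiox bfg gln vmnpd qntnb wqbrr jvw nzrt lxfk lxyhj
Hunk 2: at line 7 remove [nzrt,lxfk] add [qknl,juee,syt] -> 11 lines: zqiox bfg gln vmnpd qntnb wqbrr jvw qknl juee syt lxyhj
Hunk 3: at line 5 remove [jvw] add [fntf,zaqle] -> 12 lines: zqiox bfg gln vmnpd qntnb wqbrr fntf zaqle qknl juee syt lxyhj
Hunk 4: at line 1 remove [bfg,gln] add [gdrpm,thx] -> 12 lines: zqiox gdrpm thx vmnpd qntnb wqbrr fntf zaqle qknl juee syt lxyhj
Hunk 5: at line 9 remove [juee] add [aqzy,vzoo] -> 13 lines: zqiox gdrpm thx vmnpd qntnb wqbrr fntf zaqle qknl aqzy vzoo syt lxyhj
Hunk 6: at line 2 remove [thx] add [xydzx] -> 13 lines: zqiox gdrpm xydzx vmnpd qntnb wqbrr fntf zaqle qknl aqzy vzoo syt lxyhj
Hunk 7: at line 6 remove [zaqle,qknl] add [tpgd,wxf] -> 13 lines: zqiox gdrpm xydzx vmnpd qntnb wqbrr fntf tpgd wxf aqzy vzoo syt lxyhj
Final line 3: xydzx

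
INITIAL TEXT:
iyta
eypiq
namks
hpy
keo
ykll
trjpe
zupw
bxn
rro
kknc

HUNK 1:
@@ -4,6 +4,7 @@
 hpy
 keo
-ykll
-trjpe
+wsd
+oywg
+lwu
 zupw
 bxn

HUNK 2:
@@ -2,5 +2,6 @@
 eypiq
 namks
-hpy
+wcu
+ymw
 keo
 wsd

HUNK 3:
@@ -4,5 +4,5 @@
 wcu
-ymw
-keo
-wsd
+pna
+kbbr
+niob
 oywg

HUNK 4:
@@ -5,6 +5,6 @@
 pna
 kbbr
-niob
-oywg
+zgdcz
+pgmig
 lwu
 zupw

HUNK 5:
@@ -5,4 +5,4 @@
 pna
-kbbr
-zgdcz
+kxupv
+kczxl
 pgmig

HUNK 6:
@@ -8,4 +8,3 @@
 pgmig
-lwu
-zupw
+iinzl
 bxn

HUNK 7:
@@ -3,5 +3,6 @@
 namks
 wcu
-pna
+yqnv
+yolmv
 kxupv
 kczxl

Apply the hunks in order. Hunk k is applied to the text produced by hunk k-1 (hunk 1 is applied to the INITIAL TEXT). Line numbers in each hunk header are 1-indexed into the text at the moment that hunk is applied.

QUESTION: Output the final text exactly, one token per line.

Answer: iyta
eypiq
namks
wcu
yqnv
yolmv
kxupv
kczxl
pgmig
iinzl
bxn
rro
kknc

Derivation:
Hunk 1: at line 4 remove [ykll,trjpe] add [wsd,oywg,lwu] -> 12 lines: iyta eypiq namks hpy keo wsd oywg lwu zupw bxn rro kknc
Hunk 2: at line 2 remove [hpy] add [wcu,ymw] -> 13 lines: iyta eypiq namks wcu ymw keo wsd oywg lwu zupw bxn rro kknc
Hunk 3: at line 4 remove [ymw,keo,wsd] add [pna,kbbr,niob] -> 13 lines: iyta eypiq namks wcu pna kbbr niob oywg lwu zupw bxn rro kknc
Hunk 4: at line 5 remove [niob,oywg] add [zgdcz,pgmig] -> 13 lines: iyta eypiq namks wcu pna kbbr zgdcz pgmig lwu zupw bxn rro kknc
Hunk 5: at line 5 remove [kbbr,zgdcz] add [kxupv,kczxl] -> 13 lines: iyta eypiq namks wcu pna kxupv kczxl pgmig lwu zupw bxn rro kknc
Hunk 6: at line 8 remove [lwu,zupw] add [iinzl] -> 12 lines: iyta eypiq namks wcu pna kxupv kczxl pgmig iinzl bxn rro kknc
Hunk 7: at line 3 remove [pna] add [yqnv,yolmv] -> 13 lines: iyta eypiq namks wcu yqnv yolmv kxupv kczxl pgmig iinzl bxn rro kknc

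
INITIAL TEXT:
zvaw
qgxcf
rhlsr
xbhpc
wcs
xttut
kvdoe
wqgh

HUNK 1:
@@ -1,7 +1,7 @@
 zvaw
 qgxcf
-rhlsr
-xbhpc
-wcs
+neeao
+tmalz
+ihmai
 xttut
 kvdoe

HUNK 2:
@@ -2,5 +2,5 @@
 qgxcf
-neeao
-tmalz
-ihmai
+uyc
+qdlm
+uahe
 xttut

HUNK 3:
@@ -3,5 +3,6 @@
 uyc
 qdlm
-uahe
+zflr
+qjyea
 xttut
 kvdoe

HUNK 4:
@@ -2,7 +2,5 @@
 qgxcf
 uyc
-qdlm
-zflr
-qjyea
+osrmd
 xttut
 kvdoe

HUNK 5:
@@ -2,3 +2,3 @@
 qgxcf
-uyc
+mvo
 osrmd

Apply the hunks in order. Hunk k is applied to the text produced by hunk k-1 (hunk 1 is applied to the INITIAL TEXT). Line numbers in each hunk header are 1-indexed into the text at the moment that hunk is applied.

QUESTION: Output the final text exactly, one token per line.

Answer: zvaw
qgxcf
mvo
osrmd
xttut
kvdoe
wqgh

Derivation:
Hunk 1: at line 1 remove [rhlsr,xbhpc,wcs] add [neeao,tmalz,ihmai] -> 8 lines: zvaw qgxcf neeao tmalz ihmai xttut kvdoe wqgh
Hunk 2: at line 2 remove [neeao,tmalz,ihmai] add [uyc,qdlm,uahe] -> 8 lines: zvaw qgxcf uyc qdlm uahe xttut kvdoe wqgh
Hunk 3: at line 3 remove [uahe] add [zflr,qjyea] -> 9 lines: zvaw qgxcf uyc qdlm zflr qjyea xttut kvdoe wqgh
Hunk 4: at line 2 remove [qdlm,zflr,qjyea] add [osrmd] -> 7 lines: zvaw qgxcf uyc osrmd xttut kvdoe wqgh
Hunk 5: at line 2 remove [uyc] add [mvo] -> 7 lines: zvaw qgxcf mvo osrmd xttut kvdoe wqgh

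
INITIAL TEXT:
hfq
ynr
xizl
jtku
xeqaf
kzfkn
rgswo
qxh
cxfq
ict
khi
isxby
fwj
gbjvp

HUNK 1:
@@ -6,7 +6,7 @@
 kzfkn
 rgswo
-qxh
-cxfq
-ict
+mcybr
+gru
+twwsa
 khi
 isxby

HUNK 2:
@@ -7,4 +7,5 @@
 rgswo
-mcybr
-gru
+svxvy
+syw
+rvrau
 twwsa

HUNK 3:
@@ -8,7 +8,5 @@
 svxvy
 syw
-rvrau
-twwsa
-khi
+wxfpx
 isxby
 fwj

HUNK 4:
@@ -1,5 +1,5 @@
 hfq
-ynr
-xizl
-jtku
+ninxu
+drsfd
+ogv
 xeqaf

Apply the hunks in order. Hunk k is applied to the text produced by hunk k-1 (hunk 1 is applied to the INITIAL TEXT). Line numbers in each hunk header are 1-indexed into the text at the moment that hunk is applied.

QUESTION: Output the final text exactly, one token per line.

Answer: hfq
ninxu
drsfd
ogv
xeqaf
kzfkn
rgswo
svxvy
syw
wxfpx
isxby
fwj
gbjvp

Derivation:
Hunk 1: at line 6 remove [qxh,cxfq,ict] add [mcybr,gru,twwsa] -> 14 lines: hfq ynr xizl jtku xeqaf kzfkn rgswo mcybr gru twwsa khi isxby fwj gbjvp
Hunk 2: at line 7 remove [mcybr,gru] add [svxvy,syw,rvrau] -> 15 lines: hfq ynr xizl jtku xeqaf kzfkn rgswo svxvy syw rvrau twwsa khi isxby fwj gbjvp
Hunk 3: at line 8 remove [rvrau,twwsa,khi] add [wxfpx] -> 13 lines: hfq ynr xizl jtku xeqaf kzfkn rgswo svxvy syw wxfpx isxby fwj gbjvp
Hunk 4: at line 1 remove [ynr,xizl,jtku] add [ninxu,drsfd,ogv] -> 13 lines: hfq ninxu drsfd ogv xeqaf kzfkn rgswo svxvy syw wxfpx isxby fwj gbjvp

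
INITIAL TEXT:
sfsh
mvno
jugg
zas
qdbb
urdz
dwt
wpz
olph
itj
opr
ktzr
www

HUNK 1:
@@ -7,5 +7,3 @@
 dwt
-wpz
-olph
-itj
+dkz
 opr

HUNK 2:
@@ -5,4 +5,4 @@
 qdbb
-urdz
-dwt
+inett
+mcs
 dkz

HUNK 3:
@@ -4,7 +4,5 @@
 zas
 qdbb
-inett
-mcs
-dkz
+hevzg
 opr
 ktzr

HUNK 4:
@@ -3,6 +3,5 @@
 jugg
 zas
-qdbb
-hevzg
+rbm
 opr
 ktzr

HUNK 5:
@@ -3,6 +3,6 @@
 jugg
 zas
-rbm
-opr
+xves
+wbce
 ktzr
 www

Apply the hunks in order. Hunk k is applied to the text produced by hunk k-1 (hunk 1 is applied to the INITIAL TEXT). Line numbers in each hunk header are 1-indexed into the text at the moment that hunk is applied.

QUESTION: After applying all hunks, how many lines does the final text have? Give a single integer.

Answer: 8

Derivation:
Hunk 1: at line 7 remove [wpz,olph,itj] add [dkz] -> 11 lines: sfsh mvno jugg zas qdbb urdz dwt dkz opr ktzr www
Hunk 2: at line 5 remove [urdz,dwt] add [inett,mcs] -> 11 lines: sfsh mvno jugg zas qdbb inett mcs dkz opr ktzr www
Hunk 3: at line 4 remove [inett,mcs,dkz] add [hevzg] -> 9 lines: sfsh mvno jugg zas qdbb hevzg opr ktzr www
Hunk 4: at line 3 remove [qdbb,hevzg] add [rbm] -> 8 lines: sfsh mvno jugg zas rbm opr ktzr www
Hunk 5: at line 3 remove [rbm,opr] add [xves,wbce] -> 8 lines: sfsh mvno jugg zas xves wbce ktzr www
Final line count: 8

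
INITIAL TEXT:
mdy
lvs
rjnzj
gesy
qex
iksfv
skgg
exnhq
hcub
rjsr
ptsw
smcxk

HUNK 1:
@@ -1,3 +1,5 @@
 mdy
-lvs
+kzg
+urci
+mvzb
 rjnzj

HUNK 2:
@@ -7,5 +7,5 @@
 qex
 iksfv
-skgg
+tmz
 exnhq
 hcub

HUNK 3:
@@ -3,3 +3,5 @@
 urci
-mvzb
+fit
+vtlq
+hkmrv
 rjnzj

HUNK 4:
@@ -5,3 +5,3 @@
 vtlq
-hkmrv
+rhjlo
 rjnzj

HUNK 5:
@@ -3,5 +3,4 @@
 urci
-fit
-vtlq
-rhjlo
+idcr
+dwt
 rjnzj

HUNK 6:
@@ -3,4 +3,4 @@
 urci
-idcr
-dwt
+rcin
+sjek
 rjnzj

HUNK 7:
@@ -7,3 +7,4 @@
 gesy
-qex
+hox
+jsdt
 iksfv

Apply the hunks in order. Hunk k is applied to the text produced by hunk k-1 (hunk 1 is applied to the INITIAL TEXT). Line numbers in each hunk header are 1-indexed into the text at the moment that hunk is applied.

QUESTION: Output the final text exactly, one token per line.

Hunk 1: at line 1 remove [lvs] add [kzg,urci,mvzb] -> 14 lines: mdy kzg urci mvzb rjnzj gesy qex iksfv skgg exnhq hcub rjsr ptsw smcxk
Hunk 2: at line 7 remove [skgg] add [tmz] -> 14 lines: mdy kzg urci mvzb rjnzj gesy qex iksfv tmz exnhq hcub rjsr ptsw smcxk
Hunk 3: at line 3 remove [mvzb] add [fit,vtlq,hkmrv] -> 16 lines: mdy kzg urci fit vtlq hkmrv rjnzj gesy qex iksfv tmz exnhq hcub rjsr ptsw smcxk
Hunk 4: at line 5 remove [hkmrv] add [rhjlo] -> 16 lines: mdy kzg urci fit vtlq rhjlo rjnzj gesy qex iksfv tmz exnhq hcub rjsr ptsw smcxk
Hunk 5: at line 3 remove [fit,vtlq,rhjlo] add [idcr,dwt] -> 15 lines: mdy kzg urci idcr dwt rjnzj gesy qex iksfv tmz exnhq hcub rjsr ptsw smcxk
Hunk 6: at line 3 remove [idcr,dwt] add [rcin,sjek] -> 15 lines: mdy kzg urci rcin sjek rjnzj gesy qex iksfv tmz exnhq hcub rjsr ptsw smcxk
Hunk 7: at line 7 remove [qex] add [hox,jsdt] -> 16 lines: mdy kzg urci rcin sjek rjnzj gesy hox jsdt iksfv tmz exnhq hcub rjsr ptsw smcxk

Answer: mdy
kzg
urci
rcin
sjek
rjnzj
gesy
hox
jsdt
iksfv
tmz
exnhq
hcub
rjsr
ptsw
smcxk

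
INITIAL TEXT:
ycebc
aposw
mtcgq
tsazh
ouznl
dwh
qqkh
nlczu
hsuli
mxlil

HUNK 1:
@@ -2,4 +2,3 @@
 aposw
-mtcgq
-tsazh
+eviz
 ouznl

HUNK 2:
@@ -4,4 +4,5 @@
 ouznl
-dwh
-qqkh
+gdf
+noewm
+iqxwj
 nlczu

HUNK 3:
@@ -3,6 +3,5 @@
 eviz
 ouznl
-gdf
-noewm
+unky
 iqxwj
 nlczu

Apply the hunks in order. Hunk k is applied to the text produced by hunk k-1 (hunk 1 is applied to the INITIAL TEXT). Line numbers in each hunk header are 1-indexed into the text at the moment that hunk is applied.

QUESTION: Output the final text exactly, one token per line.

Answer: ycebc
aposw
eviz
ouznl
unky
iqxwj
nlczu
hsuli
mxlil

Derivation:
Hunk 1: at line 2 remove [mtcgq,tsazh] add [eviz] -> 9 lines: ycebc aposw eviz ouznl dwh qqkh nlczu hsuli mxlil
Hunk 2: at line 4 remove [dwh,qqkh] add [gdf,noewm,iqxwj] -> 10 lines: ycebc aposw eviz ouznl gdf noewm iqxwj nlczu hsuli mxlil
Hunk 3: at line 3 remove [gdf,noewm] add [unky] -> 9 lines: ycebc aposw eviz ouznl unky iqxwj nlczu hsuli mxlil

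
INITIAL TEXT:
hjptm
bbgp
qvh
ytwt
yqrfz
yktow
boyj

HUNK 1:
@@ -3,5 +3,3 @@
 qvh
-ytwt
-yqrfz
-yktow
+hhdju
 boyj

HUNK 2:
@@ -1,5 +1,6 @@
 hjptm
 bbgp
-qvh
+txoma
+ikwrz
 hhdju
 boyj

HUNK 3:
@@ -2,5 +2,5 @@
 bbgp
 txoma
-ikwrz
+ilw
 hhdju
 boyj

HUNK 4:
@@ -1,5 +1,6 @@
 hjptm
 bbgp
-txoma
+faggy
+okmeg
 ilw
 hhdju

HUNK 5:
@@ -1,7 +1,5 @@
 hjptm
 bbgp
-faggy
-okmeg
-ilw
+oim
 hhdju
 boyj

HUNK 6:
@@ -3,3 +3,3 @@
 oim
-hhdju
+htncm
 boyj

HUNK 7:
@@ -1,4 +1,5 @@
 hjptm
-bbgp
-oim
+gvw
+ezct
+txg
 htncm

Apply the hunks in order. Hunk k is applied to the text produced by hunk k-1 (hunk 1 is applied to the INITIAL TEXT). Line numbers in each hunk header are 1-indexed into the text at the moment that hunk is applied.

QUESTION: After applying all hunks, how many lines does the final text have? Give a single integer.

Hunk 1: at line 3 remove [ytwt,yqrfz,yktow] add [hhdju] -> 5 lines: hjptm bbgp qvh hhdju boyj
Hunk 2: at line 1 remove [qvh] add [txoma,ikwrz] -> 6 lines: hjptm bbgp txoma ikwrz hhdju boyj
Hunk 3: at line 2 remove [ikwrz] add [ilw] -> 6 lines: hjptm bbgp txoma ilw hhdju boyj
Hunk 4: at line 1 remove [txoma] add [faggy,okmeg] -> 7 lines: hjptm bbgp faggy okmeg ilw hhdju boyj
Hunk 5: at line 1 remove [faggy,okmeg,ilw] add [oim] -> 5 lines: hjptm bbgp oim hhdju boyj
Hunk 6: at line 3 remove [hhdju] add [htncm] -> 5 lines: hjptm bbgp oim htncm boyj
Hunk 7: at line 1 remove [bbgp,oim] add [gvw,ezct,txg] -> 6 lines: hjptm gvw ezct txg htncm boyj
Final line count: 6

Answer: 6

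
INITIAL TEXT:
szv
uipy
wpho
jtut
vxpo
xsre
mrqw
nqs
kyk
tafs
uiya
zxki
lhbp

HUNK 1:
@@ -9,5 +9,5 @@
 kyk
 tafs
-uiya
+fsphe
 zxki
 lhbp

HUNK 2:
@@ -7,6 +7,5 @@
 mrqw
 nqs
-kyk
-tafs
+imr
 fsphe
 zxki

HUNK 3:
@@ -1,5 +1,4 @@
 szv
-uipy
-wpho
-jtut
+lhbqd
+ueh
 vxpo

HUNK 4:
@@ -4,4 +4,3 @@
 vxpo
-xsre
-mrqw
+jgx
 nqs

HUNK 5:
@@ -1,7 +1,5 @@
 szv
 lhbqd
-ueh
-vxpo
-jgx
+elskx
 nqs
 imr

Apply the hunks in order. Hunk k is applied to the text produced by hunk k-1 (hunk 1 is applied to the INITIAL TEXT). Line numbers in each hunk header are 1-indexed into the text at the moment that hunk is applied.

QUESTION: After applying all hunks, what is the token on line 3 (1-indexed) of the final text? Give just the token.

Hunk 1: at line 9 remove [uiya] add [fsphe] -> 13 lines: szv uipy wpho jtut vxpo xsre mrqw nqs kyk tafs fsphe zxki lhbp
Hunk 2: at line 7 remove [kyk,tafs] add [imr] -> 12 lines: szv uipy wpho jtut vxpo xsre mrqw nqs imr fsphe zxki lhbp
Hunk 3: at line 1 remove [uipy,wpho,jtut] add [lhbqd,ueh] -> 11 lines: szv lhbqd ueh vxpo xsre mrqw nqs imr fsphe zxki lhbp
Hunk 4: at line 4 remove [xsre,mrqw] add [jgx] -> 10 lines: szv lhbqd ueh vxpo jgx nqs imr fsphe zxki lhbp
Hunk 5: at line 1 remove [ueh,vxpo,jgx] add [elskx] -> 8 lines: szv lhbqd elskx nqs imr fsphe zxki lhbp
Final line 3: elskx

Answer: elskx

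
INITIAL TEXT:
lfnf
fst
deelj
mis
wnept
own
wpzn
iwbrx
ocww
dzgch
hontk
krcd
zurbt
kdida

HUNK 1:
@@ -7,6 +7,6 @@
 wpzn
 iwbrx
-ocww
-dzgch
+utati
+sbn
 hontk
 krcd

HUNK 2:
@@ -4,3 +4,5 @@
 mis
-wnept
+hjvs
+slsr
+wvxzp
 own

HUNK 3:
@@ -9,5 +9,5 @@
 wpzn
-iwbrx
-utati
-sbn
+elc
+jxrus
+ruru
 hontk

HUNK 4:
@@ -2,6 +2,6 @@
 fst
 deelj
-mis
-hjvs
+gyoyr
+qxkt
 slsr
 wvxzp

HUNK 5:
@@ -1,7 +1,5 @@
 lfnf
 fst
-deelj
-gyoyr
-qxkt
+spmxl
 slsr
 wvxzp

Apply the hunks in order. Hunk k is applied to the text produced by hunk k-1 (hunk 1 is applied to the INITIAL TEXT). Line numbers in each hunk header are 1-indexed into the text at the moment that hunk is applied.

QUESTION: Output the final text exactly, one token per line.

Answer: lfnf
fst
spmxl
slsr
wvxzp
own
wpzn
elc
jxrus
ruru
hontk
krcd
zurbt
kdida

Derivation:
Hunk 1: at line 7 remove [ocww,dzgch] add [utati,sbn] -> 14 lines: lfnf fst deelj mis wnept own wpzn iwbrx utati sbn hontk krcd zurbt kdida
Hunk 2: at line 4 remove [wnept] add [hjvs,slsr,wvxzp] -> 16 lines: lfnf fst deelj mis hjvs slsr wvxzp own wpzn iwbrx utati sbn hontk krcd zurbt kdida
Hunk 3: at line 9 remove [iwbrx,utati,sbn] add [elc,jxrus,ruru] -> 16 lines: lfnf fst deelj mis hjvs slsr wvxzp own wpzn elc jxrus ruru hontk krcd zurbt kdida
Hunk 4: at line 2 remove [mis,hjvs] add [gyoyr,qxkt] -> 16 lines: lfnf fst deelj gyoyr qxkt slsr wvxzp own wpzn elc jxrus ruru hontk krcd zurbt kdida
Hunk 5: at line 1 remove [deelj,gyoyr,qxkt] add [spmxl] -> 14 lines: lfnf fst spmxl slsr wvxzp own wpzn elc jxrus ruru hontk krcd zurbt kdida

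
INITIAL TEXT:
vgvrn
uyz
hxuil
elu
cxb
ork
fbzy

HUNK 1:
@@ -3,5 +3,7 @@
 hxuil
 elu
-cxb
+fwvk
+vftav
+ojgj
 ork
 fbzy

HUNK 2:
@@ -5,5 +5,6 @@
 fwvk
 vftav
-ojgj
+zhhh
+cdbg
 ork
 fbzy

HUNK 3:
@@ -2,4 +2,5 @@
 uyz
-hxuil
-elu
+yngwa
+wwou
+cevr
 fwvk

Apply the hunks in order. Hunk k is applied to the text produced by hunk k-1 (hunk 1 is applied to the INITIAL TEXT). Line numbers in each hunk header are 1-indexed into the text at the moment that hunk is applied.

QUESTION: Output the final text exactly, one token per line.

Hunk 1: at line 3 remove [cxb] add [fwvk,vftav,ojgj] -> 9 lines: vgvrn uyz hxuil elu fwvk vftav ojgj ork fbzy
Hunk 2: at line 5 remove [ojgj] add [zhhh,cdbg] -> 10 lines: vgvrn uyz hxuil elu fwvk vftav zhhh cdbg ork fbzy
Hunk 3: at line 2 remove [hxuil,elu] add [yngwa,wwou,cevr] -> 11 lines: vgvrn uyz yngwa wwou cevr fwvk vftav zhhh cdbg ork fbzy

Answer: vgvrn
uyz
yngwa
wwou
cevr
fwvk
vftav
zhhh
cdbg
ork
fbzy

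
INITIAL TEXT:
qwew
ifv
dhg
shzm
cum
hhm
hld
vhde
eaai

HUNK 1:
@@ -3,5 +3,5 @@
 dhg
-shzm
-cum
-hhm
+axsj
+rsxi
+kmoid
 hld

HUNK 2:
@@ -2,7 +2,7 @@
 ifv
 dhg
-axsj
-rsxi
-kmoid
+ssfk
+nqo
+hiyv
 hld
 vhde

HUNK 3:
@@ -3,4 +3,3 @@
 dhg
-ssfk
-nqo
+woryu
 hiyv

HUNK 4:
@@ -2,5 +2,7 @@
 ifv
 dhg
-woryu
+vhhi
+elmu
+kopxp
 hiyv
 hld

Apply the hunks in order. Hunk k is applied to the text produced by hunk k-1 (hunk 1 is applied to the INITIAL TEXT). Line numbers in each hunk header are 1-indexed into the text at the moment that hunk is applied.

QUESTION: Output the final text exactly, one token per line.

Hunk 1: at line 3 remove [shzm,cum,hhm] add [axsj,rsxi,kmoid] -> 9 lines: qwew ifv dhg axsj rsxi kmoid hld vhde eaai
Hunk 2: at line 2 remove [axsj,rsxi,kmoid] add [ssfk,nqo,hiyv] -> 9 lines: qwew ifv dhg ssfk nqo hiyv hld vhde eaai
Hunk 3: at line 3 remove [ssfk,nqo] add [woryu] -> 8 lines: qwew ifv dhg woryu hiyv hld vhde eaai
Hunk 4: at line 2 remove [woryu] add [vhhi,elmu,kopxp] -> 10 lines: qwew ifv dhg vhhi elmu kopxp hiyv hld vhde eaai

Answer: qwew
ifv
dhg
vhhi
elmu
kopxp
hiyv
hld
vhde
eaai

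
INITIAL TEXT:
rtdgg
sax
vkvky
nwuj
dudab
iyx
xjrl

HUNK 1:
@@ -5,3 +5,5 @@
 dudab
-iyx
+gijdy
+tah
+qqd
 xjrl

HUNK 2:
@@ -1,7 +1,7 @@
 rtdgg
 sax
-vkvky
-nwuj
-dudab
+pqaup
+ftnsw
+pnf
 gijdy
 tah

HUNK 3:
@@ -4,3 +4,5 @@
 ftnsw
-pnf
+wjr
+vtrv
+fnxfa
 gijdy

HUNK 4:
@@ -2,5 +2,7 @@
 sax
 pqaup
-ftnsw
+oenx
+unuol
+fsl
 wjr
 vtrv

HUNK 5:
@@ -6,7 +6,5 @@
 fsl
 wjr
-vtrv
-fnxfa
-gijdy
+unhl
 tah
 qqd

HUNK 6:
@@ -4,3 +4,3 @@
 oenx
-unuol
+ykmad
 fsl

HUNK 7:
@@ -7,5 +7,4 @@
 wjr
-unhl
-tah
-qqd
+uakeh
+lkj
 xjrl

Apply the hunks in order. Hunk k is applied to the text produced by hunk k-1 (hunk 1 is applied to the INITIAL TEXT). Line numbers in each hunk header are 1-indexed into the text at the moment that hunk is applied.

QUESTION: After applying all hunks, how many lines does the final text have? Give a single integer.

Hunk 1: at line 5 remove [iyx] add [gijdy,tah,qqd] -> 9 lines: rtdgg sax vkvky nwuj dudab gijdy tah qqd xjrl
Hunk 2: at line 1 remove [vkvky,nwuj,dudab] add [pqaup,ftnsw,pnf] -> 9 lines: rtdgg sax pqaup ftnsw pnf gijdy tah qqd xjrl
Hunk 3: at line 4 remove [pnf] add [wjr,vtrv,fnxfa] -> 11 lines: rtdgg sax pqaup ftnsw wjr vtrv fnxfa gijdy tah qqd xjrl
Hunk 4: at line 2 remove [ftnsw] add [oenx,unuol,fsl] -> 13 lines: rtdgg sax pqaup oenx unuol fsl wjr vtrv fnxfa gijdy tah qqd xjrl
Hunk 5: at line 6 remove [vtrv,fnxfa,gijdy] add [unhl] -> 11 lines: rtdgg sax pqaup oenx unuol fsl wjr unhl tah qqd xjrl
Hunk 6: at line 4 remove [unuol] add [ykmad] -> 11 lines: rtdgg sax pqaup oenx ykmad fsl wjr unhl tah qqd xjrl
Hunk 7: at line 7 remove [unhl,tah,qqd] add [uakeh,lkj] -> 10 lines: rtdgg sax pqaup oenx ykmad fsl wjr uakeh lkj xjrl
Final line count: 10

Answer: 10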